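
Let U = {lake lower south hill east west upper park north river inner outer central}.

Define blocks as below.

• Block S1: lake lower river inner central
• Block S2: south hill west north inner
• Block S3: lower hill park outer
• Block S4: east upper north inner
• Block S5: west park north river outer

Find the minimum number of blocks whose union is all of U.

S1, S2, S3, and S4 cover everything between them: the union {lake, lower, south, hill, east, west, upper, park, north, river, inner, outer, central} is all of U.
Only S4 contains east, so S4 is forced; the remaining 9 points need at least 3 more blocks (each remaining block adds at most 4) — so at least 4 blocks are needed, and 4 is optimal.

4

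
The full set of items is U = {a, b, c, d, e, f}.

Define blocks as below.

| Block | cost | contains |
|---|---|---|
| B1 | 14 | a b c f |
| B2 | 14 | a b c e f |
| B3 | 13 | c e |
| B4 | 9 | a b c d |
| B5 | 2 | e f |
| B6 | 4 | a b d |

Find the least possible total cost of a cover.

B4, B5 together cover every item (B4 ∪ B5 = {a, b, c, d, e, f}); total cost 9 + 2 = 11.
The greedy pick B5, B6, B4 costs 15; no covering selection beats 11.

11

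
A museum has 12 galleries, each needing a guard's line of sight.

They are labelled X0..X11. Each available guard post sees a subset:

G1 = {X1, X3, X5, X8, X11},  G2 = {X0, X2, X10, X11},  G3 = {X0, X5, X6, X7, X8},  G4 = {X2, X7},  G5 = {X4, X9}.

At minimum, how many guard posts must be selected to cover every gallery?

4

Take {G1, G2, G3, G5}. Their union is {X0, X1, X2, X3, X4, X5, X6, X7, X8, X9, X10, X11}, which is all 12 galleries.
Only G1 contains X1, so G1 is forced; the remaining 7 galleries need at least 3 more guard posts (each remaining guard post adds at most 3) — so at least 4 guard posts are needed, and 4 is optimal.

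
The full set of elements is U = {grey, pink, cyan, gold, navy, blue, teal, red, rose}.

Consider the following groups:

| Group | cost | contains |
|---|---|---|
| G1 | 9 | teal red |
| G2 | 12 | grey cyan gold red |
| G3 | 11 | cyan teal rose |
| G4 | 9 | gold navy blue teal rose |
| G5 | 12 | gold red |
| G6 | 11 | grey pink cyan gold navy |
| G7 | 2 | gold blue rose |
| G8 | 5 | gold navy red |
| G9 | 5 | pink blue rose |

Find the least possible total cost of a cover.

G1, G6, G7 together cover every element (G1 ∪ G6 ∪ G7 = {grey, pink, cyan, gold, navy, blue, teal, red, rose}); total cost 9 + 11 + 2 = 22.
The greedy pick G7, G8, G6, G1 costs 27; no covering selection beats 22.

22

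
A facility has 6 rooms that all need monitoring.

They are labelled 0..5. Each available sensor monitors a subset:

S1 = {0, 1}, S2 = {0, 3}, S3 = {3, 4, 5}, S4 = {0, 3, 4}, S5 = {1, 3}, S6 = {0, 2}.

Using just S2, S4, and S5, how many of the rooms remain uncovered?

2

Union of S2, S4, S5 = {0, 1, 3, 4}.
Not covered: 2, 5 — 2 rooms.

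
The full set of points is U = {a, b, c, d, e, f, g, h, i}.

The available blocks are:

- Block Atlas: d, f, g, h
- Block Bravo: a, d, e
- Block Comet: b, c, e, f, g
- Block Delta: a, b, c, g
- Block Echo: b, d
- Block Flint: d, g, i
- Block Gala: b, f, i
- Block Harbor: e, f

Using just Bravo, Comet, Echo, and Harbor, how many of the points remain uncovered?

Union of Bravo, Comet, Echo, Harbor = {a, b, c, d, e, f, g}.
Not covered: h, i — 2 points.

2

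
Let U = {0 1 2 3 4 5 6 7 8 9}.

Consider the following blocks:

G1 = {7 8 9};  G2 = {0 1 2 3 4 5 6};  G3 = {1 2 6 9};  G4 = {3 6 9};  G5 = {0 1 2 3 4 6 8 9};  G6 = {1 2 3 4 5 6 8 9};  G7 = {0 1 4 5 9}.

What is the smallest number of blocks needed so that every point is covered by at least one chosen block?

2

Take {G1, G2}. Their union is {0, 1, 2, 3, 4, 5, 6, 7, 8, 9}, which is all 10 points.
No single block has all 10 points (the largest, G5, has 8), so 2 is optimal.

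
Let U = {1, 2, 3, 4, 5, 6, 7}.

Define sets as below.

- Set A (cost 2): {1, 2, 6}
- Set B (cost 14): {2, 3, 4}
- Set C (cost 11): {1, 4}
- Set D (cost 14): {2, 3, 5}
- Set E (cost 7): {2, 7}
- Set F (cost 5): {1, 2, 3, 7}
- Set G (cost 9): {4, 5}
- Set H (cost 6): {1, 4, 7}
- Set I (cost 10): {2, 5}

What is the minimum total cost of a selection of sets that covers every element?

A, F, G together cover every element (A ∪ F ∪ G = {1, 2, 3, 4, 5, 6, 7}); total cost 2 + 5 + 9 = 16.
No covering selection has total cost below 16.

16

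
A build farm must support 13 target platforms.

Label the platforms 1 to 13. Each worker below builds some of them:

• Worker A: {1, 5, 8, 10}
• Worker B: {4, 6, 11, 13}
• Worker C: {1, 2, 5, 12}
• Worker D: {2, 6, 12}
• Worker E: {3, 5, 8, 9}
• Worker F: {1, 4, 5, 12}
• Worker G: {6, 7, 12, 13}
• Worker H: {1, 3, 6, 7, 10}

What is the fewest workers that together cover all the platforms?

B and C and E and H together: B ∪ C ∪ E ∪ H = {1, 2, 3, 4, 5, 6, 7, 8, 9, 10, 11, 12, 13} — every platform is covered.
Only E contains 9, so E is forced; the remaining 9 platforms need at least 3 more workers (each remaining worker adds at most 4) — so at least 4 workers are needed, and 4 is optimal.

4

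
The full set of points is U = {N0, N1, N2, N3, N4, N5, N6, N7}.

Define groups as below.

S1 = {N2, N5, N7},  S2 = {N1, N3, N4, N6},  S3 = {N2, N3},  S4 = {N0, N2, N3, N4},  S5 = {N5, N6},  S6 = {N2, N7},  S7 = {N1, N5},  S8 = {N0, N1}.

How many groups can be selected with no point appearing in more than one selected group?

3

S3, S5, S8 are pairwise disjoint (S3={N2,N3}; S5={N5,N6}; S8={N0,N1}).
Every remaining group overlaps one of these, and no 4 of the listed groups are pairwise disjoint, so 3 is the maximum.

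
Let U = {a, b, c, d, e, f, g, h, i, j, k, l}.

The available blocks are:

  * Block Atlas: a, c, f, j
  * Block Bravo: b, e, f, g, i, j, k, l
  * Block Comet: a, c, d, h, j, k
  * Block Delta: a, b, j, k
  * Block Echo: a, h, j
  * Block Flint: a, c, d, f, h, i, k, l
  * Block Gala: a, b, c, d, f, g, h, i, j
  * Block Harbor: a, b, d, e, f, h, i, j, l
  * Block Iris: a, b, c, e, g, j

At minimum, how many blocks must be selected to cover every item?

Take {Bravo, Gala}. Their union is {a, b, c, d, e, f, g, h, i, j, k, l}, which is all 12 items.
No single block has all 12 items (the largest, Gala, has 9), so 2 is optimal.

2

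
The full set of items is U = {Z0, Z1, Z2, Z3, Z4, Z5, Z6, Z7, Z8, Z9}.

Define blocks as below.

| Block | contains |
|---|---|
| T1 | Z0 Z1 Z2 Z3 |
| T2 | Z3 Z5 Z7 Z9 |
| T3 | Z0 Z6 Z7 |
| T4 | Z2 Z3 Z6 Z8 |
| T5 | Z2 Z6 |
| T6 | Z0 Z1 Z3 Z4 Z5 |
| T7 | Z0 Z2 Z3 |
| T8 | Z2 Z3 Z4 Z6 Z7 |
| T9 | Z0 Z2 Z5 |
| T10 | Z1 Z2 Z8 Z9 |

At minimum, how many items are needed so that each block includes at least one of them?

3

The 3 items {Z0, Z2, Z9} hit every block.
No choice of 2 items meets every block, so 3 is the minimum.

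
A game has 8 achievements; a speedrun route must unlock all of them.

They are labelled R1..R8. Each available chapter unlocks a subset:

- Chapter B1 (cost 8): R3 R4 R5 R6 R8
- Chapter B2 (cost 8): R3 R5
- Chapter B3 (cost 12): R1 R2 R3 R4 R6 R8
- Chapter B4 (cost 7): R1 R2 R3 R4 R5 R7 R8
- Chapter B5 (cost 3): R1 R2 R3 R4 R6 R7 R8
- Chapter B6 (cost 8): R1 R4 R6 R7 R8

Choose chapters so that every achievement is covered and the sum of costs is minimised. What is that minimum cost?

10

B4, B5 together cover every achievement (B4 ∪ B5 = {R1, R2, R3, R4, R5, R6, R7, R8}); total cost 7 + 3 = 10.
No covering selection has total cost below 10.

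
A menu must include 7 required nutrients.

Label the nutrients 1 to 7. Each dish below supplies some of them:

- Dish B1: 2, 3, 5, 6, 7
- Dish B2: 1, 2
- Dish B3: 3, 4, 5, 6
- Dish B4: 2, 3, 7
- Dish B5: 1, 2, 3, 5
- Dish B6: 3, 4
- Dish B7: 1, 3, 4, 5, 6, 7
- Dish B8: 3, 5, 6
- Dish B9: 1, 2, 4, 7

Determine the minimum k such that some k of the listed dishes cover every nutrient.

Take {B4, B7}. Their union is {1, 2, 3, 4, 5, 6, 7}, which is all 7 nutrients.
No single dish has all 7 nutrients (the largest, B7, has 6), so 2 is optimal.

2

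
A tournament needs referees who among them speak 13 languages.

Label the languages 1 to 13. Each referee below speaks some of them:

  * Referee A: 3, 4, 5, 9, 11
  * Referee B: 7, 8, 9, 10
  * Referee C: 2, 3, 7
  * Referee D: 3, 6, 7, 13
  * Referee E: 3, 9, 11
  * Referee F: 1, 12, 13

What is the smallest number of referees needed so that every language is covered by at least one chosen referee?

5

A and B and C and D and F together: A ∪ B ∪ C ∪ D ∪ F = {1, 2, 3, 4, 5, 6, 7, 8, 9, 10, 11, 12, 13} — every language is covered.
No 4 of the 6 referees cover everything (all 15 combinations miss at least one language), so 5 is optimal.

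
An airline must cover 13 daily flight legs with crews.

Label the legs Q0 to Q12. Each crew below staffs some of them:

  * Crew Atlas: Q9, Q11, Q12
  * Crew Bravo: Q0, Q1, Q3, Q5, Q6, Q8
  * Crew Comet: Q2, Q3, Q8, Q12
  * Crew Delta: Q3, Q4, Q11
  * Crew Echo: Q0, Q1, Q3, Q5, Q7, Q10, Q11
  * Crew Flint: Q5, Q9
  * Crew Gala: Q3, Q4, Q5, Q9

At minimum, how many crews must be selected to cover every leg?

Bravo and Comet and Echo and Gala together: Bravo ∪ Comet ∪ Echo ∪ Gala = {Q0, Q1, Q2, Q3, Q4, Q5, Q6, Q7, Q8, Q9, Q10, Q11, Q12} — every leg is covered.
Only Bravo contains Q6, so Bravo is forced; the remaining 7 legs need at least 3 more crews (each remaining crew adds at most 3) — so at least 4 crews are needed, and 4 is optimal.

4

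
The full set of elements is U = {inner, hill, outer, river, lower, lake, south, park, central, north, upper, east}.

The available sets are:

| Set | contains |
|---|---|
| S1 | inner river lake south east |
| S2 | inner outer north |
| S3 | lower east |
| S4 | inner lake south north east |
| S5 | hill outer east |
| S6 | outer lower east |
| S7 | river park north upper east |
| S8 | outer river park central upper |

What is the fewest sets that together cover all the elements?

S4, S5, S6, and S8 cover everything between them: the union {inner, hill, outer, river, lower, lake, south, park, central, north, upper, east} is all of U.
Only S5 contains hill, so S5 is forced; the remaining 9 elements need at least 3 more sets (each remaining set adds at most 4) — so at least 4 sets are needed, and 4 is optimal.

4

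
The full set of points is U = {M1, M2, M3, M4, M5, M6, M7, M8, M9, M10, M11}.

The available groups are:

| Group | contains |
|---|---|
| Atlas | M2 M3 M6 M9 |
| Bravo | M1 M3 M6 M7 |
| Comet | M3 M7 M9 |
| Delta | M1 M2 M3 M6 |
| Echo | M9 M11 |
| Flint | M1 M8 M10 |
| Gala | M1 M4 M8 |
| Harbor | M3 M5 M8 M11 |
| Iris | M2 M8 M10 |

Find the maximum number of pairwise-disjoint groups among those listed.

3

Bravo, Echo, Iris are pairwise disjoint (Bravo={M1,M3,M6,M7}; Echo={M9,M11}; Iris={M2,M8,M10}).
Every remaining group overlaps one of these, and no 4 of the listed groups are pairwise disjoint, so 3 is the maximum.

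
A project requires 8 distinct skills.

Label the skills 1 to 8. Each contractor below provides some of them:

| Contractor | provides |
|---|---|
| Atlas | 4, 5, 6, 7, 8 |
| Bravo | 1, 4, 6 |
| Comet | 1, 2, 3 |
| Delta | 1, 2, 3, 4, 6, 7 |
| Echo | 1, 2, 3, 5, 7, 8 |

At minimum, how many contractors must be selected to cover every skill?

2

Take {Delta, Echo}. Their union is {1, 2, 3, 4, 5, 6, 7, 8}, which is all 8 skills.
No single contractor has all 8 skills (the largest, Delta, has 6), so 2 is optimal.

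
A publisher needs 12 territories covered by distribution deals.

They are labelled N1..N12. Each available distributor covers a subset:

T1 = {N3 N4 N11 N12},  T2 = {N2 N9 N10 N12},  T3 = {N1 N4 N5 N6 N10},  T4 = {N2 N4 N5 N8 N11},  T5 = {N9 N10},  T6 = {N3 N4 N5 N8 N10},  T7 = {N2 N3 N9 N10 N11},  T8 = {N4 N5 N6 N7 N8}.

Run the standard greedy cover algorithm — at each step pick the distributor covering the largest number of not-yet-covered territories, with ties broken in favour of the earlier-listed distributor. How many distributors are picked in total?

Greedy: pick T3 (covers 5 new) → pick T7 (covers 4 new) → pick T8 (covers 2 new) → pick T1 (covers 1 new). Total picks: 4.

4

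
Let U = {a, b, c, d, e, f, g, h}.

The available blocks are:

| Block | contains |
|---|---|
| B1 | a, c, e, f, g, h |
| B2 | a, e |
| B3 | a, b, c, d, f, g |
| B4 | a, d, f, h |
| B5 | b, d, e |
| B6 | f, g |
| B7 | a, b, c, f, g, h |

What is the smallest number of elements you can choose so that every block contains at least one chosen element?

2

Take T = {e, f}. Each listed block contains at least one of these, so T is a hitting set of size 2.
The blocks B5, B6 are pairwise disjoint, so any hitting set needs a separate element for each — at least 2. Hence 2 is optimal.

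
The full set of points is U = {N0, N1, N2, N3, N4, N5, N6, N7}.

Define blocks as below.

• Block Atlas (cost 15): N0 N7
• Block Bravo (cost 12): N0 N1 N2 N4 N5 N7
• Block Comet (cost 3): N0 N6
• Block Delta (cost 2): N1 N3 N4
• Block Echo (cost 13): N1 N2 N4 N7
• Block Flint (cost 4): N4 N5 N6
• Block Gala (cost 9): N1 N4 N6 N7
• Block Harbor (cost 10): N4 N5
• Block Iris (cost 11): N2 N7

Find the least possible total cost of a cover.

17

Bravo, Comet, Delta together cover every point (Bravo ∪ Comet ∪ Delta = {N0, N1, N2, N3, N4, N5, N6, N7}); total cost 12 + 3 + 2 = 17.
No covering selection has total cost below 17.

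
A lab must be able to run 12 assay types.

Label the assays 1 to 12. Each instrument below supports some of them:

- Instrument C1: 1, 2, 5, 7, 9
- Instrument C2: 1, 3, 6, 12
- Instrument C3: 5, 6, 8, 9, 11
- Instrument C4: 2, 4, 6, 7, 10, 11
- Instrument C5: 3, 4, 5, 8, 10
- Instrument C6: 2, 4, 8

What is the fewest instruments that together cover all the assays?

Take {C2, C3, C4}. Their union is {1, 2, 3, 4, 5, 6, 7, 8, 9, 10, 11, 12}, which is all 12 assays.
Only C2 contains 12, so C2 is forced; the remaining 8 assays need at least 2 more instruments (each remaining instrument adds at most 5) — so at least 3 instruments are needed, and 3 is optimal.

3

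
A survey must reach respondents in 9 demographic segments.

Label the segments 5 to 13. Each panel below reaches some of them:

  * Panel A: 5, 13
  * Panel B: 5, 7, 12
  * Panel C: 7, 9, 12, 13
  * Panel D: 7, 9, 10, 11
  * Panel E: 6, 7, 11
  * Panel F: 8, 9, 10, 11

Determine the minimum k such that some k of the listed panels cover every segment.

Take {A, C, E, F}. Their union is {5, 6, 7, 8, 9, 10, 11, 12, 13}, which is all 9 segments.
No 3 of the 6 panels cover everything (all 20 combinations miss at least one segment), so 4 is optimal.

4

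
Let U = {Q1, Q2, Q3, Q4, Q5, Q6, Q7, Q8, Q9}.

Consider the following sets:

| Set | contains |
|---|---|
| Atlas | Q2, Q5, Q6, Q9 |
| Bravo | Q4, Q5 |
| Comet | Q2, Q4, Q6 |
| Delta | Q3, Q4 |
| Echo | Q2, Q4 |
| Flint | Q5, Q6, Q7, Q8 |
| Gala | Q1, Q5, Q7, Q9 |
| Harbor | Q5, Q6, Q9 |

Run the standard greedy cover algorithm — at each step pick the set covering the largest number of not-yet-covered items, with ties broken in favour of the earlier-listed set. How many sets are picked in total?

4

Greedy: pick Atlas (covers 4 new) → pick Delta (covers 2 new) → pick Flint (covers 2 new) → pick Gala (covers 1 new). Total picks: 4.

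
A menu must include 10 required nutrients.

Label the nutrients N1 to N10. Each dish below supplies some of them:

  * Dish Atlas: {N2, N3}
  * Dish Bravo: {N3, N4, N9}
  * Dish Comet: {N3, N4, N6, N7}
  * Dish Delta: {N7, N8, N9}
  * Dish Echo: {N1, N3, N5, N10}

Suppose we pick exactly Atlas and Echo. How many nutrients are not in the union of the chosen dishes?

Union of Atlas, Echo = {N1, N2, N3, N5, N10}.
Not covered: N4, N6, N7, N8, N9 — 5 nutrients.

5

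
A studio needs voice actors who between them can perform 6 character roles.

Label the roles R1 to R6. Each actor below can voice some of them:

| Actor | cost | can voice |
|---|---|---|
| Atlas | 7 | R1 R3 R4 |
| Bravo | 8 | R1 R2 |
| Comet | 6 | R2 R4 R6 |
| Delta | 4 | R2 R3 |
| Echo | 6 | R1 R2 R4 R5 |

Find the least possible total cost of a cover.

16

Comet, Delta, Echo together cover every role (Comet ∪ Delta ∪ Echo = {R1, R2, R3, R4, R5, R6}); total cost 6 + 4 + 6 = 16.
No covering selection has total cost below 16.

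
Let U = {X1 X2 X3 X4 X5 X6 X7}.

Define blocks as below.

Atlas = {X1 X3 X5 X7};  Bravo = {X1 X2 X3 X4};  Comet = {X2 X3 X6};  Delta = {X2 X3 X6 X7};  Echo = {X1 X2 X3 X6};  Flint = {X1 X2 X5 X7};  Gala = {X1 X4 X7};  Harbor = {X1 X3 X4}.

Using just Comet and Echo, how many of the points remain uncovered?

3

Union of Comet, Echo = {X1, X2, X3, X6}.
Not covered: X4, X5, X7 — 3 points.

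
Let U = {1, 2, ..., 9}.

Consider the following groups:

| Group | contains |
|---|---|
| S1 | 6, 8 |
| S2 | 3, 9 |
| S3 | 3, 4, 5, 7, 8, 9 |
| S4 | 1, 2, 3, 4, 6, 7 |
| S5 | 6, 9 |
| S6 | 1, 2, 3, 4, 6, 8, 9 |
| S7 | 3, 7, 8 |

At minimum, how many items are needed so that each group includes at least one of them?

Take H = {3, 6}. Each listed group contains at least one of these, so H is a hitting set of size 2.
The groups S1, S2 are pairwise disjoint, so any hitting set needs a separate item for each — at least 2. Hence 2 is optimal.

2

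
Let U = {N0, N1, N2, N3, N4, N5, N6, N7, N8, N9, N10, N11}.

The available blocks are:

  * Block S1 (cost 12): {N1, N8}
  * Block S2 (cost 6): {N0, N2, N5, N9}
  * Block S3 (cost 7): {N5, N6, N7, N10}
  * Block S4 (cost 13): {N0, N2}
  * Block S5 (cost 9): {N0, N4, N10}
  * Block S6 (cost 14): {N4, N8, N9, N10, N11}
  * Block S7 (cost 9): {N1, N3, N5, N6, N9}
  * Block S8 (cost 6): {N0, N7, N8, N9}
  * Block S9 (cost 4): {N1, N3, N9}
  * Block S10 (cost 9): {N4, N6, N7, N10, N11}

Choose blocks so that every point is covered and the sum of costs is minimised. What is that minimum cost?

S2, S8, S9, S10 together cover every point (S2 ∪ S8 ∪ S9 ∪ S10 = {N0, N1, N2, N3, N4, N5, N6, N7, N8, N9, N10, N11}); total cost 6 + 6 + 4 + 9 = 25.
The greedy pick S9, S3, S2, S10, S8 costs 32; no covering selection beats 25.

25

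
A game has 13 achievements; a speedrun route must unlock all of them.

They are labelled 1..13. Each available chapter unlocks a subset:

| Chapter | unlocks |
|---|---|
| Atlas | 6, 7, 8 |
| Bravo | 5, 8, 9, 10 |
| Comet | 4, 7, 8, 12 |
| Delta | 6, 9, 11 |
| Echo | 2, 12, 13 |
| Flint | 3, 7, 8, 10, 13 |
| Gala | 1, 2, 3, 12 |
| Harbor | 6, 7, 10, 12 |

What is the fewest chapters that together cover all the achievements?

5

Bravo and Comet and Delta and Flint and Gala together: Bravo ∪ Comet ∪ Delta ∪ Flint ∪ Gala = {1, 2, 3, 4, 5, 6, 7, 8, 9, 10, 11, 12, 13} — every achievement is covered.
No 4 of the 8 chapters cover everything (all 70 combinations miss at least one achievement), so 5 is optimal.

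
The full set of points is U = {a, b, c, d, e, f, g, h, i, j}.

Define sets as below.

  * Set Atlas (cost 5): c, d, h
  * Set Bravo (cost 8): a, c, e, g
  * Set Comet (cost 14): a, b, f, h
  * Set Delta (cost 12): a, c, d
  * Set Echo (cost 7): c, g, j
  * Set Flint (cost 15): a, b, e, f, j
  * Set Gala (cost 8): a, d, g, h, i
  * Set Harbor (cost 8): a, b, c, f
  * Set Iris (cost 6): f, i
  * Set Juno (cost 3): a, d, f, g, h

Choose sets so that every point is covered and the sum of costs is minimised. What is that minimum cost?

28

Atlas, Flint, Gala together cover every point (Atlas ∪ Flint ∪ Gala = {a, b, c, d, e, f, g, h, i, j}); total cost 5 + 15 + 8 = 28.
The greedy pick Juno, Echo, Iris, Flint costs 31; no covering selection beats 28.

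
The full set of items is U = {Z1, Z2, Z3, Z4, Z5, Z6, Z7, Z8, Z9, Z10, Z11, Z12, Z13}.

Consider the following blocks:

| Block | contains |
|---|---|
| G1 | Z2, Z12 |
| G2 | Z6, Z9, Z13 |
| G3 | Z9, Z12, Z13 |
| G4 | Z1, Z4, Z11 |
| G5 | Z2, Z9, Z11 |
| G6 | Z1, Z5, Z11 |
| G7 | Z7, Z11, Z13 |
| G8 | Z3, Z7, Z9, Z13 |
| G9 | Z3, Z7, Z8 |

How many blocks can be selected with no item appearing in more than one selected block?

4

G1, G2, G6, G9 are pairwise disjoint (G1={Z2,Z12}; G2={Z6,Z9,Z13}; G6={Z1,Z5,Z11}; G9={Z3,Z7,Z8}).
Every remaining block overlaps one of these, and no 5 of the listed blocks are pairwise disjoint, so 4 is the maximum.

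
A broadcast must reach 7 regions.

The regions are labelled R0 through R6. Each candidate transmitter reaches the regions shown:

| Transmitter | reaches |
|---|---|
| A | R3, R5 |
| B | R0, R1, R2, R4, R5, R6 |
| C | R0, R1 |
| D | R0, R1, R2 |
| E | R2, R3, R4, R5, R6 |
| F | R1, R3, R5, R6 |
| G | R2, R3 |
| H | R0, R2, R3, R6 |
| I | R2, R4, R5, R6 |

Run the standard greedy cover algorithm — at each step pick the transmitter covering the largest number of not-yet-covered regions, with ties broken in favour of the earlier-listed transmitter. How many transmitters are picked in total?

Greedy: pick B (covers 6 new) → pick A (covers 1 new). Total picks: 2.

2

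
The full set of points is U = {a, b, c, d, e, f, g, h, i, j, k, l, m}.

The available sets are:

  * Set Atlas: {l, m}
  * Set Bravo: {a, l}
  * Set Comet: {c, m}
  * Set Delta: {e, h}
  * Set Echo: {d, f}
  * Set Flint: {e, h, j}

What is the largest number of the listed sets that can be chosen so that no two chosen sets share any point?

Bravo, Comet, Echo, Flint are pairwise disjoint (Bravo={a,l}; Comet={c,m}; Echo={d,f}; Flint={e,h,j}).
Every remaining set overlaps one of these, and no 5 of the listed sets are pairwise disjoint, so 4 is the maximum.

4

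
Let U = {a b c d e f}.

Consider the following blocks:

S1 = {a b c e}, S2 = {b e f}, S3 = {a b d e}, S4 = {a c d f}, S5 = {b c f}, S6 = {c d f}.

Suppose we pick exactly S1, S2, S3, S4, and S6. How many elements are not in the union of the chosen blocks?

Union of S1, S2, S3, S4, S6 = {a, b, c, d, e, f} — that's every element, so 0 are uncovered.

0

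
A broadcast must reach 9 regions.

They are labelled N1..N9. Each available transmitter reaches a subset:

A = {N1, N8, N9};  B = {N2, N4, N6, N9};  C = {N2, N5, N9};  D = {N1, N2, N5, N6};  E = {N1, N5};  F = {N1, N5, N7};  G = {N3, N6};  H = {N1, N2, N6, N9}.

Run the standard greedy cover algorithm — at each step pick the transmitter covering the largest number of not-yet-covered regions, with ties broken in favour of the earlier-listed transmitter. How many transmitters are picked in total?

4

Greedy: pick B (covers 4 new) → pick F (covers 3 new) → pick A (covers 1 new) → pick G (covers 1 new). Total picks: 4.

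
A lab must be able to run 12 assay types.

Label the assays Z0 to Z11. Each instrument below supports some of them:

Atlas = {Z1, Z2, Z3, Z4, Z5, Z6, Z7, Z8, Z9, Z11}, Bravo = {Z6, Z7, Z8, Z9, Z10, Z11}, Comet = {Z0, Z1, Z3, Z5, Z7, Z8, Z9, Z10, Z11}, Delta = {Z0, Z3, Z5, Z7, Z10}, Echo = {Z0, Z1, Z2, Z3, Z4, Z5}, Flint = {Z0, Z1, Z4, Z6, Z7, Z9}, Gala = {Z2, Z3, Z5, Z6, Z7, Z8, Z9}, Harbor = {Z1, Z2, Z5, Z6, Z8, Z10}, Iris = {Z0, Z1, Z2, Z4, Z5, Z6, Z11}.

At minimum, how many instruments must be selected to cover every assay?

2

Take {Bravo, Echo}. Their union is {Z0, Z1, Z2, Z3, Z4, Z5, Z6, Z7, Z8, Z9, Z10, Z11}, which is all 12 assays.
No single instrument has all 12 assays (the largest, Atlas, has 10), so 2 is optimal.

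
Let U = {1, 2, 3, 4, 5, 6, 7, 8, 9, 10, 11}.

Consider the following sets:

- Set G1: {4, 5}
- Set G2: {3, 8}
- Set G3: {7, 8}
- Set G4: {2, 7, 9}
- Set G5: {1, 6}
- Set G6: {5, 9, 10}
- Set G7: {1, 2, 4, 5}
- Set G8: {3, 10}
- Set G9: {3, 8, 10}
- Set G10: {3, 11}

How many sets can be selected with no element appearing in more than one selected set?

G1, G3, G5, G10 are pairwise disjoint (G1={4,5}; G3={7,8}; G5={1,6}; G10={3,11}).
Every remaining set overlaps one of these, and no 5 of the listed sets are pairwise disjoint, so 4 is the maximum.

4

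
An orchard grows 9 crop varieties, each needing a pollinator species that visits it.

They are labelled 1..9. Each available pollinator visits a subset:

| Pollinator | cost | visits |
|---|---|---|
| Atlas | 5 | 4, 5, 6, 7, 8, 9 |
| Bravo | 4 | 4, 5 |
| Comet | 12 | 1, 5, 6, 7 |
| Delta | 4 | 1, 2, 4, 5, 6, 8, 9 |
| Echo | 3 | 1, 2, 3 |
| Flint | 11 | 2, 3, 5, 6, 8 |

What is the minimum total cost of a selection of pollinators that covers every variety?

8

Atlas, Echo together cover every variety (Atlas ∪ Echo = {1, 2, 3, 4, 5, 6, 7, 8, 9}); total cost 5 + 3 = 8.
The greedy pick Delta, Echo, Atlas costs 12; no covering selection beats 8.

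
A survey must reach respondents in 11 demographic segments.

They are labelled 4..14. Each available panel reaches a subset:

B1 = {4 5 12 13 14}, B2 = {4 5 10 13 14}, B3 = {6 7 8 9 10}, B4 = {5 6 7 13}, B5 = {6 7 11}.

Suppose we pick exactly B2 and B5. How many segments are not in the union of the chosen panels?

Union of B2, B5 = {4, 5, 6, 7, 10, 11, 13, 14}.
Not covered: 8, 9, 12 — 3 segments.

3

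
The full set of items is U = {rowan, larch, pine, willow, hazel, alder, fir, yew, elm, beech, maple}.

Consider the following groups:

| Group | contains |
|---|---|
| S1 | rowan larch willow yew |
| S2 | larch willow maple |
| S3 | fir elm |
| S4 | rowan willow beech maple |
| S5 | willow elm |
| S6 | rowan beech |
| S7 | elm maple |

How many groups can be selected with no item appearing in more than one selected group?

3

S2, S3, S6 are pairwise disjoint (S2={larch,willow,maple}; S3={fir,elm}; S6={rowan,beech}).
Every remaining group overlaps one of these, and no 4 of the listed groups are pairwise disjoint, so 3 is the maximum.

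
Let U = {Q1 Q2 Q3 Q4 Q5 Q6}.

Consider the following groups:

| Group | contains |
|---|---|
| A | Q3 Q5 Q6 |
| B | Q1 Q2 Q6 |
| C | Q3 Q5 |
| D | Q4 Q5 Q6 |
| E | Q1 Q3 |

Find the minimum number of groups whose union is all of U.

B, C, and D cover everything between them: the union {Q1, Q2, Q3, Q4, Q5, Q6} is all of U.
Only B contains Q2, so B is forced; the remaining 3 items need at least 2 more groups (each remaining group adds at most 2) — so at least 3 groups are needed, and 3 is optimal.

3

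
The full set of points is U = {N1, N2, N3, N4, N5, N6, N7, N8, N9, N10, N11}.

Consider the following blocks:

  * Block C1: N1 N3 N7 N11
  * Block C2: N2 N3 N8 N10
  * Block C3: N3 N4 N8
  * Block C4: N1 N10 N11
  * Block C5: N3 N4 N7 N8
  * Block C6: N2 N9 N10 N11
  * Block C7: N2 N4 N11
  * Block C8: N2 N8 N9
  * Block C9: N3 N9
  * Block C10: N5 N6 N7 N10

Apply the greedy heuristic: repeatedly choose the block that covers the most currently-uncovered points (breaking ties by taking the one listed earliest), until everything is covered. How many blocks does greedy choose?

Greedy: pick C1 (covers 4 new) → pick C2 (covers 3 new) → pick C10 (covers 2 new) → pick C3 (covers 1 new) → pick C6 (covers 1 new). Total picks: 5.
(The true minimum cover uses only 4 blocks, so greedy is not optimal here.)

5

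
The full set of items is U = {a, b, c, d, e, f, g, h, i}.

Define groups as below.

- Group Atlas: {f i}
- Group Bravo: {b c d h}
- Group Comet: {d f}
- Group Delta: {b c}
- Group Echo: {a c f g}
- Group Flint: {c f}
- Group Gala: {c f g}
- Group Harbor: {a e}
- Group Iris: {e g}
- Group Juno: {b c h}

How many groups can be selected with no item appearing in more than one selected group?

3

Comet, Iris, Juno are pairwise disjoint (Comet={d,f}; Iris={e,g}; Juno={b,c,h}).
Every remaining group overlaps one of these, and no 4 of the listed groups are pairwise disjoint, so 3 is the maximum.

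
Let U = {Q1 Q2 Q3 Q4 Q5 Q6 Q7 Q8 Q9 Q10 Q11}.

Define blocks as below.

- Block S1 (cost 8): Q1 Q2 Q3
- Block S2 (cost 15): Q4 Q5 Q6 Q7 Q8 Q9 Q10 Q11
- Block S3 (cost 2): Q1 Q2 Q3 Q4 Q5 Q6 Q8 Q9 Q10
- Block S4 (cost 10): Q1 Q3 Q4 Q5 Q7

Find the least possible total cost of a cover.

17

S2, S3 together cover every item (S2 ∪ S3 = {Q1, Q2, Q3, Q4, Q5, Q6, Q7, Q8, Q9, Q10, Q11}); total cost 15 + 2 = 17.
No covering selection has total cost below 17.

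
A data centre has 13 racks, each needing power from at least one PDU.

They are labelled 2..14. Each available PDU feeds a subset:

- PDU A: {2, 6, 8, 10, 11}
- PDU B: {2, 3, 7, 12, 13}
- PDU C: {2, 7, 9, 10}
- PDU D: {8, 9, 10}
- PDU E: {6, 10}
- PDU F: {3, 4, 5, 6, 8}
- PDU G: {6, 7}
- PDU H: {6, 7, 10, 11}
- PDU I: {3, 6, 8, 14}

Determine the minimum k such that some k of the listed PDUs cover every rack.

5

Take {B, C, F, H, I}. Their union is {2, 3, 4, 5, 6, 7, 8, 9, 10, 11, 12, 13, 14}, which is all 13 racks.
No 4 of the 9 PDUs cover everything (all 126 combinations miss at least one rack), so 5 is optimal.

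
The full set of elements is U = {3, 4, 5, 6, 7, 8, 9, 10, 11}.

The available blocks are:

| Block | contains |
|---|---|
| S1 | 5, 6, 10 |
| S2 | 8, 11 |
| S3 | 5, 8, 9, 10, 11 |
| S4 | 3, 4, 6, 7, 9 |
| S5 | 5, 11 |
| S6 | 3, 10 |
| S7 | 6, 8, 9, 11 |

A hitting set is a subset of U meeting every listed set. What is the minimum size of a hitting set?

Take H = {3, 5, 11}. Each listed block contains at least one of these, so H is a hitting set of size 3.
No choice of 2 elements meets every block, so 3 is the minimum.

3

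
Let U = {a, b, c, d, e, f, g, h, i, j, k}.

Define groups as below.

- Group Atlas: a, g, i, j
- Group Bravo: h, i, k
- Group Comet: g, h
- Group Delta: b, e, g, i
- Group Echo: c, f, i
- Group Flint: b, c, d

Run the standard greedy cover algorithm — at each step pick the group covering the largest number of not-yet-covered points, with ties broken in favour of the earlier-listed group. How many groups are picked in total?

Greedy: pick Atlas (covers 4 new) → pick Flint (covers 3 new) → pick Bravo (covers 2 new) → pick Delta (covers 1 new) → pick Echo (covers 1 new). Total picks: 5.

5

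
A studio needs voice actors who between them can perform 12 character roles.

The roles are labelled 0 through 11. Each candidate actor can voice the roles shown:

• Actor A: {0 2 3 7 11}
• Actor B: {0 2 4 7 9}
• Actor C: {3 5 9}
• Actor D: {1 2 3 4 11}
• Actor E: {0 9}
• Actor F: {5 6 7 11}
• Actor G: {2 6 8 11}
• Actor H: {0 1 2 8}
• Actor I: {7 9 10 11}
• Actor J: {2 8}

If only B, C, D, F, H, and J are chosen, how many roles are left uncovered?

1

Union of B, C, D, F, H, J = {0, 1, 2, 3, 4, 5, 6, 7, 8, 9, 11}.
Not covered: 10 — 1 role.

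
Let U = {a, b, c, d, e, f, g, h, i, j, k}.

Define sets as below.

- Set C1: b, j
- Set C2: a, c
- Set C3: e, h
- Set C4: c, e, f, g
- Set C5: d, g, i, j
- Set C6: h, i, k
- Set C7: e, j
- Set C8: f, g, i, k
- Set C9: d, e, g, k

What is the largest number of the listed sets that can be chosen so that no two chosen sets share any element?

C1, C2, C3, C8 are pairwise disjoint (C1={b,j}; C2={a,c}; C3={e,h}; C8={f,g,i,k}).
Every remaining set overlaps one of these, and no 5 of the listed sets are pairwise disjoint, so 4 is the maximum.

4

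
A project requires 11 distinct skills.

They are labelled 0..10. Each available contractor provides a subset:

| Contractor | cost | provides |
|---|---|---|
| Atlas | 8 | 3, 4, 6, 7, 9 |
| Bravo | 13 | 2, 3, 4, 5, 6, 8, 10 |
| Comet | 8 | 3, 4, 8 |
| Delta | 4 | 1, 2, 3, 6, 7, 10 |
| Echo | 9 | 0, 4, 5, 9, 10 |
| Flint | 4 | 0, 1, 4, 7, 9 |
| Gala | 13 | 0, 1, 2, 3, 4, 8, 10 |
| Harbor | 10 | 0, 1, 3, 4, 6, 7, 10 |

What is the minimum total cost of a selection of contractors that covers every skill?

17

Bravo, Flint together cover every skill (Bravo ∪ Flint = {0, 1, 2, 3, 4, 5, 6, 7, 8, 9, 10}); total cost 13 + 4 = 17.
The greedy pick Delta, Flint, Bravo costs 21; no covering selection beats 17.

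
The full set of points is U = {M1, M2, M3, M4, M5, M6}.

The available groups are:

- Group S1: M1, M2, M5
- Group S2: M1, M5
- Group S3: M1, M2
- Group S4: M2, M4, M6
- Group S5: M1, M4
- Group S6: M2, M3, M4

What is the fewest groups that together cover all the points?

S1, S4, and S6 cover everything between them: the union {M1, M2, M3, M4, M5, M6} is all of U.
Only S6 contains M3, so S6 is forced; the remaining 3 points need at least 2 more groups (each remaining group adds at most 2) — so at least 3 groups are needed, and 3 is optimal.

3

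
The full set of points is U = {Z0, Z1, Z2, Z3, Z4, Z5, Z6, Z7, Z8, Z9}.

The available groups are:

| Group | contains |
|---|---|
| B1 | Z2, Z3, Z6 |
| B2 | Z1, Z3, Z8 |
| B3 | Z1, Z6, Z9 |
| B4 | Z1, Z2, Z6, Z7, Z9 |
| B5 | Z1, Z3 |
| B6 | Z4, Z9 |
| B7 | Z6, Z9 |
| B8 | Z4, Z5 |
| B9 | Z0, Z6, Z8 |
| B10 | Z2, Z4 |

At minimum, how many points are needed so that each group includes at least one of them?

3

H = {Z1, Z4, Z6} meets every group (each contains at least one member of H), and |H| = 3.
The groups B5, B7, B8 are pairwise disjoint, so any hitting set needs a separate point for each — at least 3. Hence 3 is optimal.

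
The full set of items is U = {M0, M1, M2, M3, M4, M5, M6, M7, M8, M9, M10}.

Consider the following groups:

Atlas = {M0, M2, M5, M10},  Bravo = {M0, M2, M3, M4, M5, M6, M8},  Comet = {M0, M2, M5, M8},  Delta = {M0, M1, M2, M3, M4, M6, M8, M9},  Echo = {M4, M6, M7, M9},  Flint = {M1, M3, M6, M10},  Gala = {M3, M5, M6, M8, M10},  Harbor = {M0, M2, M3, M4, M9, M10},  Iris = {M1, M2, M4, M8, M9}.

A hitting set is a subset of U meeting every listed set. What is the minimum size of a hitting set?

Take H = {M2, M6}. Each listed group contains at least one of these, so H is a hitting set of size 2.
The groups Comet, Echo are pairwise disjoint, so any hitting set needs a separate item for each — at least 2. Hence 2 is optimal.

2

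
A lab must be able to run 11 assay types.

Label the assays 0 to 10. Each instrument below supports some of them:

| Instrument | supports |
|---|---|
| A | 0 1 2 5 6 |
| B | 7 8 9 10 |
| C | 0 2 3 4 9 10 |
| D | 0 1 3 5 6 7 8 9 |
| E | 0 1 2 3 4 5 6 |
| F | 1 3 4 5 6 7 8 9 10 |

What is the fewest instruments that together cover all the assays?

2

C and F together: C ∪ F = {0, 1, 2, 3, 4, 5, 6, 7, 8, 9, 10} — every assay is covered.
No single instrument has all 11 assays (the largest, F, has 9), so 2 is optimal.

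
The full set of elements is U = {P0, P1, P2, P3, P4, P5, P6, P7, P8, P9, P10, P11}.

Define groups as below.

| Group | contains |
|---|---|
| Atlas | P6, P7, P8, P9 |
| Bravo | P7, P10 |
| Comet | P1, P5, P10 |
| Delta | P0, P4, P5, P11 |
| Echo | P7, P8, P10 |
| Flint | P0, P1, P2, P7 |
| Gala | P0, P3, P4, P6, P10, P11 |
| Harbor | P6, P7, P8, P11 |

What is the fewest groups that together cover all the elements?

Atlas, Comet, Flint, and Gala cover everything between them: the union {P0, P1, P2, P3, P4, P5, P6, P7, P8, P9, P10, P11} is all of U.
No 3 of the 8 groups cover everything (all 56 combinations miss at least one element), so 4 is optimal.

4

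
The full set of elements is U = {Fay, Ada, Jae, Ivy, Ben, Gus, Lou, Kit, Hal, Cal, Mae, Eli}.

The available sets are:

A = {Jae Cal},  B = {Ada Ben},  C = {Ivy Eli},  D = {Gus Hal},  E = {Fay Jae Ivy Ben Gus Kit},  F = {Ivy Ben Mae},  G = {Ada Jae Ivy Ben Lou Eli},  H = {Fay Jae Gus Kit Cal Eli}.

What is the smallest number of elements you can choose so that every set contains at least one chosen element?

4

T = {Ben, Gus, Cal, Eli} meets every set (each contains at least one member of T), and |T| = 4.
The sets A, B, C, D are pairwise disjoint, so any hitting set needs a separate element for each — at least 4. Hence 4 is optimal.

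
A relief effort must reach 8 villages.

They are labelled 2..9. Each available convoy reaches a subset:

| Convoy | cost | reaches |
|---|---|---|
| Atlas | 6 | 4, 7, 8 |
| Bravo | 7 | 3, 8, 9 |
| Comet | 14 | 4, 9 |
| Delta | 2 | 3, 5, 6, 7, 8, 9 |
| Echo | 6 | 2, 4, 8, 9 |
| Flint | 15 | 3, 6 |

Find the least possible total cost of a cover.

8

Delta, Echo together cover every village (Delta ∪ Echo = {2, 3, 4, 5, 6, 7, 8, 9}); total cost 2 + 6 = 8.
No covering selection has total cost below 8.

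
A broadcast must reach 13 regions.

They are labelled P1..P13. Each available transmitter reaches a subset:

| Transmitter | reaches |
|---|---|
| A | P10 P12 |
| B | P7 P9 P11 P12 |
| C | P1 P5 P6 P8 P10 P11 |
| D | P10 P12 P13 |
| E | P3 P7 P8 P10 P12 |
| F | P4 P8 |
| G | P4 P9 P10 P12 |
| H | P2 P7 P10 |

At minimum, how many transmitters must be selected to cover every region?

Take {C, D, E, G, H}. Their union is {P1, P2, P3, P4, P5, P6, P7, P8, P9, P10, P11, P12, P13}, which is all 13 regions.
No 4 of the 8 transmitters cover everything (all 70 combinations miss at least one region), so 5 is optimal.

5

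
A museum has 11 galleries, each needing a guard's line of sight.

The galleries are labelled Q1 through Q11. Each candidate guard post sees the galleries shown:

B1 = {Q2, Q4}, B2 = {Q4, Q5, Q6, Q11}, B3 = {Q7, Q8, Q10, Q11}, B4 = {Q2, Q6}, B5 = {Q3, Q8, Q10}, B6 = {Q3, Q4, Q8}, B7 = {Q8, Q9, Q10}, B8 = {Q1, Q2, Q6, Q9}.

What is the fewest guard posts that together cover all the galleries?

4

Take {B2, B3, B5, B8}. Their union is {Q1, Q2, Q3, Q4, Q5, Q6, Q7, Q8, Q9, Q10, Q11}, which is all 11 galleries.
Only B2 contains Q5, so B2 is forced; the remaining 7 galleries need at least 3 more guard posts (each remaining guard post adds at most 3) — so at least 4 guard posts are needed, and 4 is optimal.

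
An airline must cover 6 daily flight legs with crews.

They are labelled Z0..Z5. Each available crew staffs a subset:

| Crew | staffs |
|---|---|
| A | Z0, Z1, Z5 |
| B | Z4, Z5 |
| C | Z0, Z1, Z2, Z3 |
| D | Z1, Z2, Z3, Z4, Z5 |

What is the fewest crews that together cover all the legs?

Take {C, D}. Their union is {Z0, Z1, Z2, Z3, Z4, Z5}, which is all 6 legs.
No single crew has all 6 legs (the largest, D, has 5), so 2 is optimal.

2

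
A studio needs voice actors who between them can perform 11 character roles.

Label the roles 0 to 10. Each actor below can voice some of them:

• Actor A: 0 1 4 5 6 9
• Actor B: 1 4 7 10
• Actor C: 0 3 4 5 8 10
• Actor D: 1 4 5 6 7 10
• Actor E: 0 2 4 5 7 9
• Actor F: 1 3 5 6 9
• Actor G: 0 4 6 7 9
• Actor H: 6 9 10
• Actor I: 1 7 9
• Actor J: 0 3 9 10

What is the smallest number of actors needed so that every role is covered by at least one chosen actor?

Take {C, D, E}. Their union is {0, 1, 2, 3, 4, 5, 6, 7, 8, 9, 10}, which is all 11 roles.
Only E contains 2, so E is forced; the remaining 5 roles need at least 2 more actors (each remaining actor adds at most 3) — so at least 3 actors are needed, and 3 is optimal.

3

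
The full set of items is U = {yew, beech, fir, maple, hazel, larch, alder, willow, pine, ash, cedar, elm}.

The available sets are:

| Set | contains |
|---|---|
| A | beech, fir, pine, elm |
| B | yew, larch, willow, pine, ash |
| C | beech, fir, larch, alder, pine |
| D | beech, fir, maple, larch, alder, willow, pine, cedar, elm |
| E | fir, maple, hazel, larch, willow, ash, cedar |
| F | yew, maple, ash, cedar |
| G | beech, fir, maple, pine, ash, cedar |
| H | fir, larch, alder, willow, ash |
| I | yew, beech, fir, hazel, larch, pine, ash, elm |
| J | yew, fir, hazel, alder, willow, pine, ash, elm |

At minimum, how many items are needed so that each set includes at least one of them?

Take T = {fir, ash}. Each listed set contains at least one of these, so T is a hitting set of size 2.
The sets A, F are pairwise disjoint, so any hitting set needs a separate item for each — at least 2. Hence 2 is optimal.

2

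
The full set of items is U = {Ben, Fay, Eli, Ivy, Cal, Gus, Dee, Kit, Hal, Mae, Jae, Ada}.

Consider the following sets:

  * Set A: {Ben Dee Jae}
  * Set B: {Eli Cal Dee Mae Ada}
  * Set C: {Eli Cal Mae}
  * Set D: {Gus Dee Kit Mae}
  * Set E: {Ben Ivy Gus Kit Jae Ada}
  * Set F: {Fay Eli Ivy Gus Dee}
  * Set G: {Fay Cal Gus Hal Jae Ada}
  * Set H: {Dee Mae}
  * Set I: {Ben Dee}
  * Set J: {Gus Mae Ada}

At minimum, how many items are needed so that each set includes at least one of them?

3

Take T = {Ben, Gus, Mae}. Each listed set contains at least one of these, so T is a hitting set of size 3.
No choice of 2 items meets every set, so 3 is the minimum.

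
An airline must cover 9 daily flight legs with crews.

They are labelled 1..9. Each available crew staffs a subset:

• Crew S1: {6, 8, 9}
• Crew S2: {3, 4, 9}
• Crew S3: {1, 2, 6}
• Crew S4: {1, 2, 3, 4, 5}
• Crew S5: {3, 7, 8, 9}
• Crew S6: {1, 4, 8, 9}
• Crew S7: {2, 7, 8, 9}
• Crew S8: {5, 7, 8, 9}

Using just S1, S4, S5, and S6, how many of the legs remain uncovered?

0

Union of S1, S4, S5, S6 = {1, 2, 3, 4, 5, 6, 7, 8, 9} — that's every leg, so 0 are uncovered.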